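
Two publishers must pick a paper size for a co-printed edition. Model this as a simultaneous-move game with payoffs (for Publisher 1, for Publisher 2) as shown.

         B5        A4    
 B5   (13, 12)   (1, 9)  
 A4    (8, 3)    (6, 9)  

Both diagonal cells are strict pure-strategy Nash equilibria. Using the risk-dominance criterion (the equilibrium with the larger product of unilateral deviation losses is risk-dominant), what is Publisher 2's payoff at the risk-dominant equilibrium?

9

At both B5: Publisher 1 loses 13 − 8 = 5 by deviating; Publisher 2 loses 12 − 9 = 3. Product = 5·3 = 15.
At both A4: Publisher 1 loses 6 − 1 = 5 by deviating; Publisher 2 loses 9 − 3 = 6. Product = 5·6 = 30.
30 > 15, so both A4 is risk-dominant. Publisher 2's payoff there is 9.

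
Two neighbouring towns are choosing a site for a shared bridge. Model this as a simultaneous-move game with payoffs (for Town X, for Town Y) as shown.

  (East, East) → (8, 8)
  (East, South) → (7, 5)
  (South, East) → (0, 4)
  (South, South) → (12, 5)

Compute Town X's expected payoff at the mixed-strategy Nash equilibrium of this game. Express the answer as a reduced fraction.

Town Y mixes with probability q on East, chosen so Town X is indifferent: 8q + 7(1−q) = 0q + 12(1−q) gives q = 5/13.
Town X's expected payoff (from either row, since indifferent) is 8·5/13 + 7·8/13 = 96/13.

96/13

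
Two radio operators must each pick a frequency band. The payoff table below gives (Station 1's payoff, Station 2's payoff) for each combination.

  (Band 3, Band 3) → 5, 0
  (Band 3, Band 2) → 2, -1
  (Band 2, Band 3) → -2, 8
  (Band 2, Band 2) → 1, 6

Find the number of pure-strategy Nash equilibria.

1

Both Band 3: Station 1 gets 5 (best alternative -2); Station 2 gets 0 (best alternative -1). Neither deviates — NE.
Both Band 2 is not a NE: Station 1 would switch to Band 3 (2 > 1).
No other cell survives both best-response checks, so there is 1 pure NE.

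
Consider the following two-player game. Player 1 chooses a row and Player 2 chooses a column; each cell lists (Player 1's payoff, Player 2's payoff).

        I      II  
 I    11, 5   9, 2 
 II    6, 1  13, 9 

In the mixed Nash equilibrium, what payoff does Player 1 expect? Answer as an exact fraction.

Player 2 mixes with probability q on I, chosen so Player 1 is indifferent: 11q + 9(1−q) = 6q + 13(1−q) gives q = 4/9.
Player 1's expected payoff (from either row, since indifferent) is 11·4/9 + 9·5/9 = 89/9.

89/9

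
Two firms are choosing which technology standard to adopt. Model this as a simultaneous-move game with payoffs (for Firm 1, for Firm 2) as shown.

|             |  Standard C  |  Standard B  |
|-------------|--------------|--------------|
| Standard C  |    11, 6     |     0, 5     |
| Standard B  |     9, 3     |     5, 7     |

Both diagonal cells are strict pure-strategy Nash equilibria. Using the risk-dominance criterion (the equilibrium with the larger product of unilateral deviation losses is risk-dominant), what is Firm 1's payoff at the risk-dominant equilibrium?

At both Standard C: Firm 1 loses 11 − 9 = 2 by deviating; Firm 2 loses 6 − 5 = 1. Product = 2·1 = 2.
At both Standard B: Firm 1 loses 5 − 0 = 5 by deviating; Firm 2 loses 7 − 3 = 4. Product = 5·4 = 20.
20 > 2, so both Standard B is risk-dominant. Firm 1's payoff there is 5.

5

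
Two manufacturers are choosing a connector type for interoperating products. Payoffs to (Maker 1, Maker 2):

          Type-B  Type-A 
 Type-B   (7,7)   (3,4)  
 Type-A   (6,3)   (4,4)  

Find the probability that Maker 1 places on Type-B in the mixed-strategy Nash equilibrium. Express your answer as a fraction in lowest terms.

1/4

Maker 1's mix p on Type-B must make Maker 2 indifferent between Type-B and Type-A.
Maker 2's payoff from Type-B: 7p + 3(1−p). From Type-A: 4p + 4(1−p).
Set equal: 3p = 1(1−p) → p = 1/4.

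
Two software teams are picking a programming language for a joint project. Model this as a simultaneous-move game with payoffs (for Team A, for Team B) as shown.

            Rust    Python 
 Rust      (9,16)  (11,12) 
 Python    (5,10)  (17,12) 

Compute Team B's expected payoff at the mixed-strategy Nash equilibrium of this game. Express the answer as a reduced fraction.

12

Team A mixes with probability p on Rust, chosen so Team B is indifferent: 16p + 10(1−p) = 12p + 12(1−p) gives p = 1/3.
Team B's expected payoff is 16·1/3 + 10·2/3 = 12.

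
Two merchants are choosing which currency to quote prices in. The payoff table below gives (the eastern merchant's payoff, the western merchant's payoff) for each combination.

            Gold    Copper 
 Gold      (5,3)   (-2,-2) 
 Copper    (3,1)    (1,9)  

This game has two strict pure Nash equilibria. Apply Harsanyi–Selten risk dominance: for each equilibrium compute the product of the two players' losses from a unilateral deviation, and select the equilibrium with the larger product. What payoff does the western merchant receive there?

9

At both Gold: the eastern merchant loses 5 − 3 = 2 by deviating; the western merchant loses 3 − (-2) = 5. Product = 2·5 = 10.
At both Copper: the eastern merchant loses 1 − (-2) = 3 by deviating; the western merchant loses 9 − 1 = 8. Product = 3·8 = 24.
24 > 10, so both Copper is risk-dominant. The western merchant's payoff there is 9.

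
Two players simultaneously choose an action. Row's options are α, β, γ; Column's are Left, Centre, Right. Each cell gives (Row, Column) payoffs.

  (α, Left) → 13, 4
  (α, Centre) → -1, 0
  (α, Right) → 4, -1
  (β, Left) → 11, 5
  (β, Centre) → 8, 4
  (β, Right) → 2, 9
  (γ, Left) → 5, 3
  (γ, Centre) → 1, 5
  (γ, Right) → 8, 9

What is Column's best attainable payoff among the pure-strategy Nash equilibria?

(α, Left) is a pure NE (Row: 13 ≥ 11; Column: 4 ≥ 0). Column gets 4.
(γ, Right) is a pure NE (Row: 8 ≥ 4; Column: 9 ≥ 5). Column gets 9.
Every other cell has a profitable deviation for at least one player. Highest of {4, 9} is 9.

9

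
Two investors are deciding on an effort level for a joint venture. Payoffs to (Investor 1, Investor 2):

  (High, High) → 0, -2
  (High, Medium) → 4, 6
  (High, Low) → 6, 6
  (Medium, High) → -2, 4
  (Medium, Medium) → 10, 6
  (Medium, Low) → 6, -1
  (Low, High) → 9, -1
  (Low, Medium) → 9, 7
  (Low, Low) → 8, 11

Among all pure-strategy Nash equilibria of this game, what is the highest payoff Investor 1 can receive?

10

Both Medium is a pure NE (Investor 1: 10 ≥ 9; Investor 2: 6 ≥ 4). Investor 1 gets 10.
Both Low is a pure NE (Investor 1: 8 ≥ 6; Investor 2: 11 ≥ 7). Investor 1 gets 8.
Every other cell has a profitable deviation for at least one player. Highest of {10, 8} is 10.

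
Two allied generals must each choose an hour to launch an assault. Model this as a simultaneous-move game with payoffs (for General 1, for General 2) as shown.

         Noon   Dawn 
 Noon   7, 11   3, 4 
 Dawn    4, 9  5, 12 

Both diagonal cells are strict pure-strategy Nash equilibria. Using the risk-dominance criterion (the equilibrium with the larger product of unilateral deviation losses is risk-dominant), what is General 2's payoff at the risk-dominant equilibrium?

11

At both Noon: General 1 loses 7 − 4 = 3 by deviating; General 2 loses 11 − 4 = 7. Product = 3·7 = 21.
At both Dawn: General 1 loses 5 − 3 = 2 by deviating; General 2 loses 12 − 9 = 3. Product = 2·3 = 6.
21 > 6, so both Noon is risk-dominant. General 2's payoff there is 11.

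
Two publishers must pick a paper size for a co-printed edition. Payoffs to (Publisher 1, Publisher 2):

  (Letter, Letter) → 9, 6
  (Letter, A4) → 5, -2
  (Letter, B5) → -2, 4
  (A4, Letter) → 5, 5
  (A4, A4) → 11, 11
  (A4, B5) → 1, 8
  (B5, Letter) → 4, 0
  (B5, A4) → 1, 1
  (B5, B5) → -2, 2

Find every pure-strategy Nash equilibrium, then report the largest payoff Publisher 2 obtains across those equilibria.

Both Letter is a pure NE (Publisher 1: 9 ≥ 5; Publisher 2: 6 ≥ 4). Publisher 2 gets 6.
Both A4 is a pure NE (Publisher 1: 11 ≥ 5; Publisher 2: 11 ≥ 8). Publisher 2 gets 11.
Every other cell has a profitable deviation for at least one player. Highest of {6, 11} is 11.

11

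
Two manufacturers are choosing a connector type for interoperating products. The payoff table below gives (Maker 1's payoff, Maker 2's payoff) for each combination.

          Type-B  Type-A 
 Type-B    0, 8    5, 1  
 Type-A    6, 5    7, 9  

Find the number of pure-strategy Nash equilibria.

1

Both Type-A: Maker 1 gets 7 (best alternative 5); Maker 2 gets 9 (best alternative 5). Neither deviates — NE.
Both Type-B is not a NE: Maker 1 would switch to Type-A (6 > 0).
No other cell survives both best-response checks, so there is 1 pure NE.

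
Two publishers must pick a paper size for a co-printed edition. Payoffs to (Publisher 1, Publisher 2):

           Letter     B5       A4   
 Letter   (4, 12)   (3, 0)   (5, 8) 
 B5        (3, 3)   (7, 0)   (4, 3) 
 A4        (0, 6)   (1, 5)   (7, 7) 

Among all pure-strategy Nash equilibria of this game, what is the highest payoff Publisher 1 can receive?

Both Letter is a pure NE (Publisher 1: 4 ≥ 3; Publisher 2: 12 ≥ 8). Publisher 1 gets 4.
Both A4 is a pure NE (Publisher 1: 7 ≥ 5; Publisher 2: 7 ≥ 6). Publisher 1 gets 7.
Every other cell has a profitable deviation for at least one player. Highest of {4, 7} is 7.

7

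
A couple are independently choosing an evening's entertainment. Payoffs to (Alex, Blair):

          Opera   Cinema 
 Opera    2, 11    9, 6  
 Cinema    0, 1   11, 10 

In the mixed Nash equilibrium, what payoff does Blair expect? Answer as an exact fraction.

52/7

Alex mixes with probability p on Opera, chosen so Blair is indifferent: 11p + 1(1−p) = 6p + 10(1−p) gives p = 9/14.
Blair's expected payoff is 11·9/14 + 1·5/14 = 52/7.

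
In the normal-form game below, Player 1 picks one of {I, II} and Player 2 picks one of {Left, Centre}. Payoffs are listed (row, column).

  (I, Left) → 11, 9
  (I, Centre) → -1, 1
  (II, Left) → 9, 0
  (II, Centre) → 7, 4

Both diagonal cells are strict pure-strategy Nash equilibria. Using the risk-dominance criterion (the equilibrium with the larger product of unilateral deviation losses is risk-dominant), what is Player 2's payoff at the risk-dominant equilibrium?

4

At (I, Left): Player 1 loses 11 − 9 = 2 by deviating; Player 2 loses 9 − 1 = 8. Product = 2·8 = 16.
At (II, Centre): Player 1 loses 7 − (-1) = 8 by deviating; Player 2 loses 4 − 0 = 4. Product = 8·4 = 32.
32 > 16, so (II, Centre) is risk-dominant. Player 2's payoff there is 4.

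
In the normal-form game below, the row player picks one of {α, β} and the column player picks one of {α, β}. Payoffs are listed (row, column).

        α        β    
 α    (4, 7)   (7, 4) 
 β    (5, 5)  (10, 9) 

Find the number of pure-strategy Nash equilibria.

1

Both β: the row player gets 10 (best alternative 7); the column player gets 9 (best alternative 5). Neither deviates — NE.
Both α is not a NE: the row player would switch to β (5 > 4).
No other cell survives both best-response checks, so there is 1 pure NE.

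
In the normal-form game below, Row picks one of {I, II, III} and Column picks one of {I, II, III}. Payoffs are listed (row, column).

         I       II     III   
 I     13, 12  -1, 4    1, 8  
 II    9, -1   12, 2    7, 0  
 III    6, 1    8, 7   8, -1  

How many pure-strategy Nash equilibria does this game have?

2

Both I: Row gets 13 (best alternative 9); Column gets 12 (best alternative 8). Neither deviates — NE.
Both II: Row gets 12 (best alternative 8); Column gets 2 (best alternative 0). Neither deviates — NE.
Both III is not a NE: Column would switch to II (7 > -1).
No other cell survives both best-response checks, so there are 2 pure NE.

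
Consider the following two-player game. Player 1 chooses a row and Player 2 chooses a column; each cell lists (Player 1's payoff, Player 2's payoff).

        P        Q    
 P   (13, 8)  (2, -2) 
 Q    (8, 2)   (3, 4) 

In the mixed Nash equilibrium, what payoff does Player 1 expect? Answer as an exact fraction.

23/6

Player 2 mixes with probability q on P, chosen so Player 1 is indifferent: 13q + 2(1−q) = 8q + 3(1−q) gives q = 1/6.
Player 1's expected payoff (from either row, since indifferent) is 13·1/6 + 2·5/6 = 23/6.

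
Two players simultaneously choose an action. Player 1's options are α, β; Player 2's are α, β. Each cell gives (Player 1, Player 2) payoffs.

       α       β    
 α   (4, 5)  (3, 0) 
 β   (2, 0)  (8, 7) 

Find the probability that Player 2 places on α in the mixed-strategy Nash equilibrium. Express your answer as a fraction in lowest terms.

Player 2's mix q on α must make Player 1 indifferent between α and β.
Player 1's payoff from α: 4q + 3(1−q). From β: 2q + 8(1−q).
Set equal: 2q = 5(1−q) → q = 5/7.

5/7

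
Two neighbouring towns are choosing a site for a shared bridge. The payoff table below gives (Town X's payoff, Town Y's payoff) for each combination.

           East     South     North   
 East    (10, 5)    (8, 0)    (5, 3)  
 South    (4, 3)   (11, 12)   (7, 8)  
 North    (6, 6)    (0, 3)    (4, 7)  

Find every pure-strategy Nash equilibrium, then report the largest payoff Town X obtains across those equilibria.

Both East is a pure NE (Town X: 10 ≥ 6; Town Y: 5 ≥ 3). Town X gets 10.
Both South is a pure NE (Town X: 11 ≥ 8; Town Y: 12 ≥ 8). Town X gets 11.
Every other cell has a profitable deviation for at least one player. Highest of {10, 11} is 11.

11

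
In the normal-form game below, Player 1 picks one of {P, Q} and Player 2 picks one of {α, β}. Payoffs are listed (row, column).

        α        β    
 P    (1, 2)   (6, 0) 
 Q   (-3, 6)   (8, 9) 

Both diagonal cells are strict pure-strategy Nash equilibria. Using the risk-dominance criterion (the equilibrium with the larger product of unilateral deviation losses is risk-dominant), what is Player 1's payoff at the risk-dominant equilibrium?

At (P, α): Player 1 loses 1 − (-3) = 4 by deviating; Player 2 loses 2 − 0 = 2. Product = 4·2 = 8.
At (Q, β): Player 1 loses 8 − 6 = 2 by deviating; Player 2 loses 9 − 6 = 3. Product = 2·3 = 6.
8 > 6, so (P, α) is risk-dominant. Player 1's payoff there is 1.

1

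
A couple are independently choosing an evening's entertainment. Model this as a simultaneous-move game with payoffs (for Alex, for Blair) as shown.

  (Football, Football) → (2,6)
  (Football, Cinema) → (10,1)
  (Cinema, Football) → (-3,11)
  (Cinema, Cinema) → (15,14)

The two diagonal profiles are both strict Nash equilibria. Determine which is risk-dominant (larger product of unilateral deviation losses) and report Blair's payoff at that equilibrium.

6

At both Football: Alex loses 2 − (-3) = 5 by deviating; Blair loses 6 − 1 = 5. Product = 5·5 = 25.
At both Cinema: Alex loses 15 − 10 = 5 by deviating; Blair loses 14 − 11 = 3. Product = 5·3 = 15.
25 > 15, so both Football is risk-dominant. Blair's payoff there is 6.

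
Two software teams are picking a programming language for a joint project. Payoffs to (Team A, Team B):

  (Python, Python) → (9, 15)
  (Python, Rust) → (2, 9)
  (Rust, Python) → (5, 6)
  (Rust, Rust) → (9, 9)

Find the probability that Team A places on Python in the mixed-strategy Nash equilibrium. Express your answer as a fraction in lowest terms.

1/3

Team A's mix p on Python must make Team B indifferent between Python and Rust.
Team B's payoff from Python: 15p + 6(1−p). From Rust: 9p + 9(1−p).
Set equal: 6p = 3(1−p) → p = 3/9 = 1/3.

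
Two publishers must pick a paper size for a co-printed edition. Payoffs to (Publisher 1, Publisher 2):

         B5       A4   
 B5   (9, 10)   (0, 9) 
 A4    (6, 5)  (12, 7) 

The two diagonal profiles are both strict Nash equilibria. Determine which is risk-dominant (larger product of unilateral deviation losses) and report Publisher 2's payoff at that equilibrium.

7

At both B5: Publisher 1 loses 9 − 6 = 3 by deviating; Publisher 2 loses 10 − 9 = 1. Product = 3·1 = 3.
At both A4: Publisher 1 loses 12 − 0 = 12 by deviating; Publisher 2 loses 7 − 5 = 2. Product = 12·2 = 24.
24 > 3, so both A4 is risk-dominant. Publisher 2's payoff there is 7.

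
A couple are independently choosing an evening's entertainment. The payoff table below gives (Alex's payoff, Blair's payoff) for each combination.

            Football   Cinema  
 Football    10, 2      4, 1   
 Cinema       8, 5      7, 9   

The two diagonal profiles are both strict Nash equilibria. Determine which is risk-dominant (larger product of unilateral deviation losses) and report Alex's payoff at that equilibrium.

7

At both Football: Alex loses 10 − 8 = 2 by deviating; Blair loses 2 − 1 = 1. Product = 2·1 = 2.
At both Cinema: Alex loses 7 − 4 = 3 by deviating; Blair loses 9 − 5 = 4. Product = 3·4 = 12.
12 > 2, so both Cinema is risk-dominant. Alex's payoff there is 7.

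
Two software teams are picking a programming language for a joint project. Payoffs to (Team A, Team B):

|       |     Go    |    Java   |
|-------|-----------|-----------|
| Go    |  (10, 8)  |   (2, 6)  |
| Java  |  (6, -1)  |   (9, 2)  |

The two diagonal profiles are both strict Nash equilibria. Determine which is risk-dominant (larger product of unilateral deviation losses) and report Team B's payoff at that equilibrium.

2

At both Go: Team A loses 10 − 6 = 4 by deviating; Team B loses 8 − 6 = 2. Product = 4·2 = 8.
At both Java: Team A loses 9 − 2 = 7 by deviating; Team B loses 2 − (-1) = 3. Product = 7·3 = 21.
21 > 8, so both Java is risk-dominant. Team B's payoff there is 2.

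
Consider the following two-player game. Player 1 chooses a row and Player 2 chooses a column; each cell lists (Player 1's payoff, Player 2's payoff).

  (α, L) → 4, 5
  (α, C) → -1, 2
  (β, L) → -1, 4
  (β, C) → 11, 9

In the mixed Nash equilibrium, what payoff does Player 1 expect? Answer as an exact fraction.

43/17

Player 2 mixes with probability q on L, chosen so Player 1 is indifferent: 4q + (-1)(1−q) = (-1)q + 11(1−q) gives q = 12/17.
Player 1's expected payoff (from either row, since indifferent) is 4·12/17 + (-1)·5/17 = 43/17.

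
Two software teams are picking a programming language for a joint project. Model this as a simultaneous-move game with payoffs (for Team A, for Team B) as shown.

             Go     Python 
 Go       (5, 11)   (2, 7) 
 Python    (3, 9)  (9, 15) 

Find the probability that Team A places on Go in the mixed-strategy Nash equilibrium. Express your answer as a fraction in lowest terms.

3/5

Team A's mix p on Go must make Team B indifferent between Go and Python.
Team B's payoff from Go: 11p + 9(1−p). From Python: 7p + 15(1−p).
Set equal: 4p = 6(1−p) → p = 6/10 = 3/5.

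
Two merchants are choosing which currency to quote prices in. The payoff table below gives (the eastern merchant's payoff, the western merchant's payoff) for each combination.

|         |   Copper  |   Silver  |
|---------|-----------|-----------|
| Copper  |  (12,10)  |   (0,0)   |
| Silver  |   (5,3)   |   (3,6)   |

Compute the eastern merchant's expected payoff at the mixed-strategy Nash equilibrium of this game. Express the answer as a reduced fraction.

The western merchant mixes with probability q on Copper, chosen so the eastern merchant is indifferent: 12q + 0(1−q) = 5q + 3(1−q) gives q = 3/10.
The eastern merchant's expected payoff (from either row, since indifferent) is 12·3/10 + 0·7/10 = 18/5.

18/5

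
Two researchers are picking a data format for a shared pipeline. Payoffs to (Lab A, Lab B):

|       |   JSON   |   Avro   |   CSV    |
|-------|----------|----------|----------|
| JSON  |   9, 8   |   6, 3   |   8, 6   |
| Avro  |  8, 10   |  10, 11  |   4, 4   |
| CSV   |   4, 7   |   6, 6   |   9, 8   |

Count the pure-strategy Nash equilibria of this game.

Both JSON: Lab A gets 9 (best alternative 8); Lab B gets 8 (best alternative 6). Neither deviates — NE.
Both Avro: Lab A gets 10 (best alternative 6); Lab B gets 11 (best alternative 10). Neither deviates — NE.
Both CSV: Lab A gets 9 (best alternative 8); Lab B gets 8 (best alternative 7). Neither deviates — NE.
(CSV, JSON) is not a NE: Lab A would switch to JSON (9 > 4).
No other cell survives both best-response checks, so there are 3 pure NE.

3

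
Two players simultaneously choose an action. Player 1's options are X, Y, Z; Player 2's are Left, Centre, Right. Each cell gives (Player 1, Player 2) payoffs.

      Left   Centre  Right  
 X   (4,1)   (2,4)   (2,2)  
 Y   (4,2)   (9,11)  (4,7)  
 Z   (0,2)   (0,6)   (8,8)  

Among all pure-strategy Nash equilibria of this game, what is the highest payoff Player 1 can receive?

(Y, Centre) is a pure NE (Player 1: 9 ≥ 2; Player 2: 11 ≥ 7). Player 1 gets 9.
(Z, Right) is a pure NE (Player 1: 8 ≥ 4; Player 2: 8 ≥ 6). Player 1 gets 8.
Every other cell has a profitable deviation for at least one player. Highest of {9, 8} is 9.

9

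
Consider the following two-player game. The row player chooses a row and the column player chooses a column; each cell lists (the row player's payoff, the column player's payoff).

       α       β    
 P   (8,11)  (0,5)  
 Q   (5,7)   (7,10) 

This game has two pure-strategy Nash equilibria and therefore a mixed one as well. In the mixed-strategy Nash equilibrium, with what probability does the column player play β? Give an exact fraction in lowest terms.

3/10

The column player's mix q on α must make the row player indifferent between P and Q.
The row player's payoff from P: 8q + 0(1−q). From Q: 5q + 7(1−q).
Set equal: 3q = 7(1−q) → q = 7/10.
Probability on β is 1 − 7/10 = 3/10.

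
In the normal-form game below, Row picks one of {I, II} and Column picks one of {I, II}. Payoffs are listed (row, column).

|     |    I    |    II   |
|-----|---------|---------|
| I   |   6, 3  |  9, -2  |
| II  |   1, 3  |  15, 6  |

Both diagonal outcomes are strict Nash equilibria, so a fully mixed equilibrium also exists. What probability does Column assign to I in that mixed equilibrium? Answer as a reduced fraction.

Column's mix q on I must make Row indifferent between I and II.
Row's payoff from I: 6q + 9(1−q). From II: 1q + 15(1−q).
Set equal: 5q = 6(1−q) → q = 6/11.

6/11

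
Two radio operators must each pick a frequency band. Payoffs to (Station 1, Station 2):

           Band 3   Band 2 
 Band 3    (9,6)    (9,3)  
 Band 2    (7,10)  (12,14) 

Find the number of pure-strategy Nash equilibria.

2

Both Band 3: Station 1 gets 9 (best alternative 7); Station 2 gets 6 (best alternative 3). Neither deviates — NE.
Both Band 2: Station 1 gets 12 (best alternative 9); Station 2 gets 14 (best alternative 10). Neither deviates — NE.
(Band 3, Band 2) is not a NE: Station 1 would switch to Band 2 (12 > 9).
No other cell survives both best-response checks, so there are 2 pure NE.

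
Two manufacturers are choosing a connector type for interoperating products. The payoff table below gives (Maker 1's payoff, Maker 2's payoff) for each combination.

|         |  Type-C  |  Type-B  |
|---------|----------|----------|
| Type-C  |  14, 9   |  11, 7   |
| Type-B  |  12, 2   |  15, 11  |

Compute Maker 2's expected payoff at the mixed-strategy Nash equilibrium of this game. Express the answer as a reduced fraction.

Maker 1 mixes with probability p on Type-C, chosen so Maker 2 is indifferent: 9p + 2(1−p) = 7p + 11(1−p) gives p = 9/11.
Maker 2's expected payoff is 9·9/11 + 2·2/11 = 85/11.

85/11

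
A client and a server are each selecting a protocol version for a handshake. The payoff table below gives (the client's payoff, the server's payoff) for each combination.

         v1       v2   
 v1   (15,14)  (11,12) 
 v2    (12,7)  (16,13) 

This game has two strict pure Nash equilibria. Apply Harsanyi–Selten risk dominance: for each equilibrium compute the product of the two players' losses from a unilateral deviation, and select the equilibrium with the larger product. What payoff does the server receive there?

At both v1: the client loses 15 − 12 = 3 by deviating; the server loses 14 − 12 = 2. Product = 3·2 = 6.
At both v2: the client loses 16 − 11 = 5 by deviating; the server loses 13 − 7 = 6. Product = 5·6 = 30.
30 > 6, so both v2 is risk-dominant. The server's payoff there is 13.

13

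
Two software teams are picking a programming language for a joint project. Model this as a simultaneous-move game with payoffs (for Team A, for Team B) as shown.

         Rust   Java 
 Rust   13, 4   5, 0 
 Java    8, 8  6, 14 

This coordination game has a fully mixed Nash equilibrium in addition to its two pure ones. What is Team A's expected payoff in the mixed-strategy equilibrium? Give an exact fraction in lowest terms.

19/3

Team B mixes with probability q on Rust, chosen so Team A is indifferent: 13q + 5(1−q) = 8q + 6(1−q) gives q = 1/6.
Team A's expected payoff (from either row, since indifferent) is 13·1/6 + 5·5/6 = 19/3.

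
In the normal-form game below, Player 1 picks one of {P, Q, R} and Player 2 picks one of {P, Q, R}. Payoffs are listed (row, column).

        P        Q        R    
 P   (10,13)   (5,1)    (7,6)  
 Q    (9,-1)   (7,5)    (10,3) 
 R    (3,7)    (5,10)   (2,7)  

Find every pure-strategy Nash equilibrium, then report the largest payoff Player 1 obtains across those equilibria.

10

Both P is a pure NE (Player 1: 10 ≥ 9; Player 2: 13 ≥ 6). Player 1 gets 10.
Both Q is a pure NE (Player 1: 7 ≥ 5; Player 2: 5 ≥ 3). Player 1 gets 7.
Every other cell has a profitable deviation for at least one player. Highest of {10, 7} is 10.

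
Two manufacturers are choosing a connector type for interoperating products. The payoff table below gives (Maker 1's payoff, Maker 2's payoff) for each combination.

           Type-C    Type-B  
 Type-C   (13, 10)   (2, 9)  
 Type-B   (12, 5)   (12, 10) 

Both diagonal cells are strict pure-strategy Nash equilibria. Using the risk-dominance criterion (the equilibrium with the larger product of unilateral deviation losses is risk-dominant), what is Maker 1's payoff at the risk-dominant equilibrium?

12

At both Type-C: Maker 1 loses 13 − 12 = 1 by deviating; Maker 2 loses 10 − 9 = 1. Product = 1·1 = 1.
At both Type-B: Maker 1 loses 12 − 2 = 10 by deviating; Maker 2 loses 10 − 5 = 5. Product = 10·5 = 50.
50 > 1, so both Type-B is risk-dominant. Maker 1's payoff there is 12.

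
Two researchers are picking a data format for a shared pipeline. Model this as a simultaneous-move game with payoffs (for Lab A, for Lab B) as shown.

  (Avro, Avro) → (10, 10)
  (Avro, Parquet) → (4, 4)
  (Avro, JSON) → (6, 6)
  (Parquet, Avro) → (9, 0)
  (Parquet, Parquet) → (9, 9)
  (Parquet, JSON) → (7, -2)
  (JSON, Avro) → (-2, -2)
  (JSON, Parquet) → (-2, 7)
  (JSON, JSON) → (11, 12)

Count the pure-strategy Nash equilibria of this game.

Both Avro: Lab A gets 10 (best alternative 9); Lab B gets 10 (best alternative 6). Neither deviates — NE.
Both Parquet: Lab A gets 9 (best alternative 4); Lab B gets 9 (best alternative 0). Neither deviates — NE.
Both JSON: Lab A gets 11 (best alternative 7); Lab B gets 12 (best alternative 7). Neither deviates — NE.
(Parquet, JSON) is not a NE: Lab A would switch to JSON (11 > 7).
No other cell survives both best-response checks, so there are 3 pure NE.

3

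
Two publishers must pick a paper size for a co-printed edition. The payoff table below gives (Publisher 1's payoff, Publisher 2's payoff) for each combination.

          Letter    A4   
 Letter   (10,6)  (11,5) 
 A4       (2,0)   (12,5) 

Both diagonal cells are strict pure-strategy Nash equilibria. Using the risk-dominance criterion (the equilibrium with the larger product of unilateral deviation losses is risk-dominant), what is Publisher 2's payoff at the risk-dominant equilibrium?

6

At both Letter: Publisher 1 loses 10 − 2 = 8 by deviating; Publisher 2 loses 6 − 5 = 1. Product = 8·1 = 8.
At both A4: Publisher 1 loses 12 − 11 = 1 by deviating; Publisher 2 loses 5 − 0 = 5. Product = 1·5 = 5.
8 > 5, so both Letter is risk-dominant. Publisher 2's payoff there is 6.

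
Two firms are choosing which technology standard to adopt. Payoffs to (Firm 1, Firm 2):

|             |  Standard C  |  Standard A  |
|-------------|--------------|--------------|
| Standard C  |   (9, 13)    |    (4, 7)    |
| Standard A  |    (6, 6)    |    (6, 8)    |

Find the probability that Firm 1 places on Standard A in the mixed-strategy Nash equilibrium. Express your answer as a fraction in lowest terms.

3/4

Firm 1's mix p on Standard C must make Firm 2 indifferent between Standard C and Standard A.
Firm 2's payoff from Standard C: 13p + 6(1−p). From Standard A: 7p + 8(1−p).
Set equal: 6p = 2(1−p) → p = 2/8 = 1/4.
Probability on Standard A is 1 − 1/4 = 3/4.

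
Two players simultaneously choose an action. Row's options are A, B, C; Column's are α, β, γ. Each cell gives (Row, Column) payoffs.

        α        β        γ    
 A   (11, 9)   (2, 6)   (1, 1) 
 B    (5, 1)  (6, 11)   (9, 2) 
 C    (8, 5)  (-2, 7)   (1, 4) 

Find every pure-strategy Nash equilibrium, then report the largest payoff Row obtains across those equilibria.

(A, α) is a pure NE (Row: 11 ≥ 8; Column: 9 ≥ 6). Row gets 11.
(B, β) is a pure NE (Row: 6 ≥ 2; Column: 11 ≥ 2). Row gets 6.
Every other cell has a profitable deviation for at least one player. Highest of {11, 6} is 11.

11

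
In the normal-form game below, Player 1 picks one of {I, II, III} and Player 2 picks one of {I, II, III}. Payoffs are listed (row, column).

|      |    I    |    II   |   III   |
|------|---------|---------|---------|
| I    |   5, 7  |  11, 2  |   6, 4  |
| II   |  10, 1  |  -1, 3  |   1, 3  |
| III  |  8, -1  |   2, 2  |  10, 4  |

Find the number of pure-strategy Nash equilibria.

Both III: Player 1 gets 10 (best alternative 6); Player 2 gets 4 (best alternative 2). Neither deviates — NE.
Both II is not a NE: Player 1 would switch to I (11 > -1).
No other cell survives both best-response checks, so there is 1 pure NE.

1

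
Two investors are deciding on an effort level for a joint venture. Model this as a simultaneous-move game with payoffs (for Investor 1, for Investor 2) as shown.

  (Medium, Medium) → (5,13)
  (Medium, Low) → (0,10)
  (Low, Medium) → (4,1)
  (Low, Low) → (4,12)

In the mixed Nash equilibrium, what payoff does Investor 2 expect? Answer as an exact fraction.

Investor 1 mixes with probability p on Medium, chosen so Investor 2 is indifferent: 13p + 1(1−p) = 10p + 12(1−p) gives p = 11/14.
Investor 2's expected payoff is 13·11/14 + 1·3/14 = 73/7.

73/7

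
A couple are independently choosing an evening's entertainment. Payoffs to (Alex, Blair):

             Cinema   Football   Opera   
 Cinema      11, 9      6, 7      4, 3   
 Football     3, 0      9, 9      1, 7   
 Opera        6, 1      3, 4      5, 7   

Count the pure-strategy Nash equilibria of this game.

3

Both Cinema: Alex gets 11 (best alternative 6); Blair gets 9 (best alternative 7). Neither deviates — NE.
Both Football: Alex gets 9 (best alternative 6); Blair gets 9 (best alternative 7). Neither deviates — NE.
Both Opera: Alex gets 5 (best alternative 4); Blair gets 7 (best alternative 4). Neither deviates — NE.
(Football, Opera) is not a NE: Alex would switch to Opera (5 > 1).
No other cell survives both best-response checks, so there are 3 pure NE.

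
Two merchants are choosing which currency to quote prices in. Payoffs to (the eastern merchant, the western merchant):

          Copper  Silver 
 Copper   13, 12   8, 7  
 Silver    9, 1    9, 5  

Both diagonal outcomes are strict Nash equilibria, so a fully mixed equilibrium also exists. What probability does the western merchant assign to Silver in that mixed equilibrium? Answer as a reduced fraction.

The western merchant's mix q on Copper must make the eastern merchant indifferent between Copper and Silver.
The eastern merchant's payoff from Copper: 13q + 8(1−q). From Silver: 9q + 9(1−q).
Set equal: 4q = 1(1−q) → q = 1/5.
Probability on Silver is 1 − 1/5 = 4/5.

4/5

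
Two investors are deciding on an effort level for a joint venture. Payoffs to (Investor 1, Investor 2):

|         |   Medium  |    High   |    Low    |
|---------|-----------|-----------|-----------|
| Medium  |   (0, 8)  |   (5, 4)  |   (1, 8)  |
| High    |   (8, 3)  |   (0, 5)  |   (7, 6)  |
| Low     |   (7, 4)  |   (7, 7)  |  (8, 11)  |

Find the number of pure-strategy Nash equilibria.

Both Low: Investor 1 gets 8 (best alternative 7); Investor 2 gets 11 (best alternative 7). Neither deviates — NE.
Both Medium is not a NE: Investor 1 would switch to High (8 > 0).
No other cell survives both best-response checks, so there is 1 pure NE.

1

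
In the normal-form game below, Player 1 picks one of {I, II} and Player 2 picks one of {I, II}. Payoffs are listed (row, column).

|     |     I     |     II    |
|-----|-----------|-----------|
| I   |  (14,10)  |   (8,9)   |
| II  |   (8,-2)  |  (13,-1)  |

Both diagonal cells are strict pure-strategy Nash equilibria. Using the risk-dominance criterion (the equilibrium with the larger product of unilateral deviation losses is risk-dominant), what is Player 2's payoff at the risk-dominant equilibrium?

10

At both I: Player 1 loses 14 − 8 = 6 by deviating; Player 2 loses 10 − 9 = 1. Product = 6·1 = 6.
At both II: Player 1 loses 13 − 8 = 5 by deviating; Player 2 loses -1 − (-2) = 1. Product = 5·1 = 5.
6 > 5, so both I is risk-dominant. Player 2's payoff there is 10.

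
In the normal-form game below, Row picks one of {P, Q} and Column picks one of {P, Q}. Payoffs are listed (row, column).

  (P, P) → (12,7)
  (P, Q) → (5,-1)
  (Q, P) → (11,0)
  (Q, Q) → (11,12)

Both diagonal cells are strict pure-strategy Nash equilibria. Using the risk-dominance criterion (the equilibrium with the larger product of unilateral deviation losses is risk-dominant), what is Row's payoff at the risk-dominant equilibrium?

At both P: Row loses 12 − 11 = 1 by deviating; Column loses 7 − (-1) = 8. Product = 1·8 = 8.
At both Q: Row loses 11 − 5 = 6 by deviating; Column loses 12 − 0 = 12. Product = 6·12 = 72.
72 > 8, so both Q is risk-dominant. Row's payoff there is 11.

11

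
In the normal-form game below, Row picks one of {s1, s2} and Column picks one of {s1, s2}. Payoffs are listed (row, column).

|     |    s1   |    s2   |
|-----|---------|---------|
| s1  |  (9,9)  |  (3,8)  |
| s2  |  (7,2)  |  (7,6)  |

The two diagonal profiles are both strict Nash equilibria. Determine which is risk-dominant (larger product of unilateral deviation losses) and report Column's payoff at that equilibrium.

At both s1: Row loses 9 − 7 = 2 by deviating; Column loses 9 − 8 = 1. Product = 2·1 = 2.
At both s2: Row loses 7 − 3 = 4 by deviating; Column loses 6 − 2 = 4. Product = 4·4 = 16.
16 > 2, so both s2 is risk-dominant. Column's payoff there is 6.

6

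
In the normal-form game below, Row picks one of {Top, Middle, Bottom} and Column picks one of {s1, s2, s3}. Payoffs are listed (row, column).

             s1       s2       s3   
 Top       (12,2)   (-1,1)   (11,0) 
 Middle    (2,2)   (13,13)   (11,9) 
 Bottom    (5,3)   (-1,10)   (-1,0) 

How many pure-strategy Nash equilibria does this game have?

(Top, s1): Row gets 12 (best alternative 5); Column gets 2 (best alternative 1). Neither deviates — NE.
(Middle, s2): Row gets 13 (best alternative -1); Column gets 13 (best alternative 9). Neither deviates — NE.
(Bottom, s3) is not a NE: Row would switch to Top (11 > -1).
No other cell survives both best-response checks, so there are 2 pure NE.

2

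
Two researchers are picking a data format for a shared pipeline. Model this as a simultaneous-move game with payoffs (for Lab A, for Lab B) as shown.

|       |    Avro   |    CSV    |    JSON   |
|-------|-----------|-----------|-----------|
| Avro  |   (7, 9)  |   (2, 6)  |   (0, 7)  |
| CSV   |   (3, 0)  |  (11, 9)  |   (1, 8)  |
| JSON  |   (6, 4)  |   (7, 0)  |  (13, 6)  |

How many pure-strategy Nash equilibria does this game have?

Both Avro: Lab A gets 7 (best alternative 6); Lab B gets 9 (best alternative 7). Neither deviates — NE.
Both CSV: Lab A gets 11 (best alternative 7); Lab B gets 9 (best alternative 8). Neither deviates — NE.
Both JSON: Lab A gets 13 (best alternative 1); Lab B gets 6 (best alternative 4). Neither deviates — NE.
(JSON, Avro) is not a NE: Lab A would switch to Avro (7 > 6).
No other cell survives both best-response checks, so there are 3 pure NE.

3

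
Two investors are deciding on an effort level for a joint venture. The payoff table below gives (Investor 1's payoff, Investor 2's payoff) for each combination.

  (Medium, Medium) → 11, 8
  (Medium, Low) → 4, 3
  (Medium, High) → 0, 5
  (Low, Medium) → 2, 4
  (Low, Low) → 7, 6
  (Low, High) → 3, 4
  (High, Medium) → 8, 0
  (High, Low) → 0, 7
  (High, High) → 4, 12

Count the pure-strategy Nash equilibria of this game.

3

Both Medium: Investor 1 gets 11 (best alternative 8); Investor 2 gets 8 (best alternative 5). Neither deviates — NE.
Both Low: Investor 1 gets 7 (best alternative 4); Investor 2 gets 6 (best alternative 4). Neither deviates — NE.
Both High: Investor 1 gets 4 (best alternative 3); Investor 2 gets 12 (best alternative 7). Neither deviates — NE.
(Low, High) is not a NE: Investor 1 would switch to High (4 > 3).
No other cell survives both best-response checks, so there are 3 pure NE.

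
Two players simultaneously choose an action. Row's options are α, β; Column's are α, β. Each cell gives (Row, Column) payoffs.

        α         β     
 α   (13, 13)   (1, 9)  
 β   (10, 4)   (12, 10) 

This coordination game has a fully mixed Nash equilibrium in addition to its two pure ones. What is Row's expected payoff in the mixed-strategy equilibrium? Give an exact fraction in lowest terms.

Column mixes with probability q on α, chosen so Row is indifferent: 13q + 1(1−q) = 10q + 12(1−q) gives q = 11/14.
Row's expected payoff (from either row, since indifferent) is 13·11/14 + 1·3/14 = 73/7.

73/7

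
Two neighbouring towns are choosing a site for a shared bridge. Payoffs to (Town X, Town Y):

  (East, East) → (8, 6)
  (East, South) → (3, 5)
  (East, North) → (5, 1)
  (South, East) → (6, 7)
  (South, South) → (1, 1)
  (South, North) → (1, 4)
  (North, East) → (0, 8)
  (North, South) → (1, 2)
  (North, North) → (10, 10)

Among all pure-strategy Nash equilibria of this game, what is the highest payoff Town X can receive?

10

Both East is a pure NE (Town X: 8 ≥ 6; Town Y: 6 ≥ 5). Town X gets 8.
Both North is a pure NE (Town X: 10 ≥ 5; Town Y: 10 ≥ 8). Town X gets 10.
Every other cell has a profitable deviation for at least one player. Highest of {8, 10} is 10.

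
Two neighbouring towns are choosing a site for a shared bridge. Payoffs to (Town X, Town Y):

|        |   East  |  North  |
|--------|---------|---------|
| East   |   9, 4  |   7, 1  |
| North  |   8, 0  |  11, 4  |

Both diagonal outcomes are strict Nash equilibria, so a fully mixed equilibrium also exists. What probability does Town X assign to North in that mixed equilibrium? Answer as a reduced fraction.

3/7

Town X's mix p on East must make Town Y indifferent between East and North.
Town Y's payoff from East: 4p + 0(1−p). From North: 1p + 4(1−p).
Set equal: 3p = 4(1−p) → p = 4/7.
Probability on North is 1 − 4/7 = 3/7.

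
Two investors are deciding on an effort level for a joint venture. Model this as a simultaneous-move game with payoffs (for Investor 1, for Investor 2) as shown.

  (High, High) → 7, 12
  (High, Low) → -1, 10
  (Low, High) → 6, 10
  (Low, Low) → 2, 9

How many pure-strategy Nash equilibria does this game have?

Both High: Investor 1 gets 7 (best alternative 6); Investor 2 gets 12 (best alternative 10). Neither deviates — NE.
Both Low is not a NE: Investor 2 would switch to High (10 > 9).
No other cell survives both best-response checks, so there is 1 pure NE.

1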